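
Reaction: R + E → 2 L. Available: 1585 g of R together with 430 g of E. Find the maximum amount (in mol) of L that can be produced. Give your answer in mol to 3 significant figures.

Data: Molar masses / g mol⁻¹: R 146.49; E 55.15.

15.6 mol

n(R) = 1585 / 146.49 = 10.82 mol
n(E) = 430.0 / 55.15 = 7.797 mol
n/ν → R: 10.82, E: 7.797; E is limiting.
n(L) = (2/1) × 7.797 = 15.59 mol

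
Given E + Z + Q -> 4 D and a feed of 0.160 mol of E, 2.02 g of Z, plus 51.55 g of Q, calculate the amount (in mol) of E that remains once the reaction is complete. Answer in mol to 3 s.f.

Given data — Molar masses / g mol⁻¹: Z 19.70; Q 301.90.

0.0575 mol

n(E) = 0.1600 mol
n(Z) = 2.020 / 19.70 = 0.1025 mol
n(Q) = 51.55 / 301.90 = 0.1708 mol
n/ν for E = 0.1600/1 = 0.1600
n/ν for Z = 0.1025/1 = 0.1025
n/ν for Q = 0.1708/1 = 0.1708
Smallest n/ν is Z → limiting reagent.
E consumed = (1/1) × 0.1025 = 0.1025 mol
E remaining = 0.1600 − 0.1025 = 0.05750 mol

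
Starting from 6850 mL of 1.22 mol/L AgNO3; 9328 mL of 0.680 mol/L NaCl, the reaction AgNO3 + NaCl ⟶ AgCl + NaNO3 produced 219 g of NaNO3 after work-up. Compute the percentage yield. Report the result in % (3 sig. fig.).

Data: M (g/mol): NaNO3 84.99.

40.6 %

n(AgNO3) = 1.22 × 6850/1000 = 8.357 mol
n(NaCl) = 0.680 × 9328/1000 = 6.343 mol
n/ν → AgNO3: 8.357, NaCl: 6.343; NaCl is limiting.
theoretical n(NaNO3) = (1/1) × 6.343 = 6.343 mol → 539.1 g
% yield = 219 / 539.1 × 100 = 40.62 %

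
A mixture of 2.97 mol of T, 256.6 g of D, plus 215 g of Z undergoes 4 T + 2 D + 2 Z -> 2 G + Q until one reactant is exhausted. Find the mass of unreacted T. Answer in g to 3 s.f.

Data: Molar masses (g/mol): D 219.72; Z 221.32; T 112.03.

115 g

n(T) = 2.970 mol
n(D) = 256.6 / 219.72 = 1.168 mol
n(Z) = 215.0 / 221.32 = 0.9714 mol
n/ν → T: 0.7425, D: 0.5840, Z: 0.4857; Z is limiting.
T consumed = (4/2) × 0.9714 = 1.943 mol
T remaining = 2.970 − 1.943 = 1.027 mol
mass = 1.027 × 112.03 = 115.1 g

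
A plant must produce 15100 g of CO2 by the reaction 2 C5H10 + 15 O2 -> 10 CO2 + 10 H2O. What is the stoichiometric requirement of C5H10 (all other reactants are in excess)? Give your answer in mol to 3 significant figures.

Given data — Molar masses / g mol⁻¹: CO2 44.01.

68.6 mol

n(CO2) = 15100 / 44.01 = 343.1 mol
n(C5H10) = (2/10) × 343.1 = 68.62 mol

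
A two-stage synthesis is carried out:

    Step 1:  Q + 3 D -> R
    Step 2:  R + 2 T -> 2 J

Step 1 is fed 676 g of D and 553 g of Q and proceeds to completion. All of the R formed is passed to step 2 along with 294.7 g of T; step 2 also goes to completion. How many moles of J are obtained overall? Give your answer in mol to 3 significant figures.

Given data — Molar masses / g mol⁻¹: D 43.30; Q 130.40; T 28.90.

8.48 mol

Step 1:
n(D) = 676.0 / 43.30 = 15.61 mol
n(Q) = 553.0 / 130.40 = 4.241 mol
n/ν → D: 5.203, Q: 4.241; Q is limiting.
n(R) produced = (1/1) × 4.241 = 4.241 mol
Step 2:
n(R) available = 4.241 mol
n(T) = 294.7 / 28.90 = 10.20 mol
n/ν → R: 4.241, T: 5.100; R is limiting.
n(J) = (2/1) × 4.241 = 8.482 mol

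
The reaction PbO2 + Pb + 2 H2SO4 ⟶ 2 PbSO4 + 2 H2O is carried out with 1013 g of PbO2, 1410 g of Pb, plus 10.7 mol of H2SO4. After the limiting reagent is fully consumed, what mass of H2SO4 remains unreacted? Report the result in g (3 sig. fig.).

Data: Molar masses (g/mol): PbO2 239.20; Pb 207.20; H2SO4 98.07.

n(PbO2) = 1013 / 239.20 = 4.235 mol
n(Pb) = 1410 / 207.20 = 6.805 mol
n(H2SO4) = 10.70 mol
n/ν → PbO2: 4.235, Pb: 6.805, H2SO4: 5.350; PbO2 is limiting.
H2SO4 consumed = (2/1) × 4.235 = 8.470 mol
H2SO4 remaining = 10.70 − 8.470 = 2.230 mol
mass = 2.230 × 98.07 = 218.7 g

219 g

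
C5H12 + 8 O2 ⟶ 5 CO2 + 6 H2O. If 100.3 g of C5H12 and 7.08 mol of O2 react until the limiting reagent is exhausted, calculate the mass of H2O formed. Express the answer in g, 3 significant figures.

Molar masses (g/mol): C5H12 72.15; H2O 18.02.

95.7 g

n(C5H12) = 100.3 / 72.15 = 1.390 mol
n(O2) = 7.080 mol
n/ν → C5H12: 1.390, O2: 0.8850; O2 is limiting.
n(H2O) = (6/8) × 7.080 = 5.310 mol
mass = 5.310 × 18.02 = 95.69 g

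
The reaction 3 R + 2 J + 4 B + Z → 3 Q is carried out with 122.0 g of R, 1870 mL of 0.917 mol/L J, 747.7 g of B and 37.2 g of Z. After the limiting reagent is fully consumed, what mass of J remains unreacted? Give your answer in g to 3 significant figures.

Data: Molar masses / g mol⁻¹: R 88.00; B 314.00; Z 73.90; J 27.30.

n(R) = 122.0 / 88.00 = 1.386 mol
n(J) = 0.917 × 1870/1000 = 1.715 mol
n(B) = 747.7 / 314.00 = 2.381 mol
n(Z) = 37.20 / 73.90 = 0.5034 mol
n/ν for R = 1.386/3 = 0.4620
n/ν for J = 1.715/2 = 0.8575
n/ν for B = 2.381/4 = 0.5953
n/ν for Z = 0.5034/1 = 0.5034
Smallest n/ν is R → limiting reagent.
J consumed = (2/3) × 1.386 = 0.9240 mol
J remaining = 1.715 − 0.9240 = 0.7910 mol
mass = 0.7910 × 27.30 = 21.59 g

21.6 g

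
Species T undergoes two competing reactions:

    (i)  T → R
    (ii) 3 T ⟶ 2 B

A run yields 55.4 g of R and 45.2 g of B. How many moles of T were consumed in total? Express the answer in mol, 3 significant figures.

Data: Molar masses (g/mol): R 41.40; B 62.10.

n(R) = 55.4 / 41.40 = 1.338 mol
n(B) = 45.2 / 62.10 = 0.7279 mol
n(T) via (i) = (1/1)×1.338 = 1.338 mol
n(T) via (ii) = (3/2)×0.7279 = 1.092 mol
total n(T) = 1.338 + 1.092 = 2.430 mol

2.43 mol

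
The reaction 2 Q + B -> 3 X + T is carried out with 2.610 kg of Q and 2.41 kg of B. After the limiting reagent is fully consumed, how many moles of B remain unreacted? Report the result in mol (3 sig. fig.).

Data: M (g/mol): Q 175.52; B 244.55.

n(Q) = 2.610×1000 / 175.52 = 14.87 mol
n(B) = 2.410×1000 / 244.55 = 9.855 mol
n/ν → Q: 7.435, B: 9.855; Q is limiting.
B consumed = (1/2) × 14.87 = 7.435 mol
B remaining = 9.855 − 7.435 = 2.420 mol

2.42 mol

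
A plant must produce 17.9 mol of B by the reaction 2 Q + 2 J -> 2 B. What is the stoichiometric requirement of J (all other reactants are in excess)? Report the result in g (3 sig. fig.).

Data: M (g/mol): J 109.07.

n(B) = 17.90 mol
n(J) = (2/2) × 17.90 = 17.90 mol
mass = 17.90 × 109.07 = 1952 g

1950 g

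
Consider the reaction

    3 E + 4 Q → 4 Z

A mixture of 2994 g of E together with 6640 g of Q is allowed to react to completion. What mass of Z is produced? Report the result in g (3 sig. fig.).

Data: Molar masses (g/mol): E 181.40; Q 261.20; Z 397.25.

n(E) = 2994 / 181.40 = 16.50 mol
n(Q) = 6640 / 261.20 = 25.42 mol
n/ν → E: 5.500, Q: 6.355; E is limiting.
n(Z) = (4/3) × 16.50 = 22.00 mol
mass = 22.00 × 397.25 = 8740 g

8740 g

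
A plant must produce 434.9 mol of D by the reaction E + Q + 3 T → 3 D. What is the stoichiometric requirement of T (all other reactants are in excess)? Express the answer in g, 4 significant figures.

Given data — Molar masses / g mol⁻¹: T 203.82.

88640 g

n(D) = 434.9 mol
n(T) = (3/3) × 434.9 = 434.9 mol
mass = 434.9 × 203.82 = 88640 g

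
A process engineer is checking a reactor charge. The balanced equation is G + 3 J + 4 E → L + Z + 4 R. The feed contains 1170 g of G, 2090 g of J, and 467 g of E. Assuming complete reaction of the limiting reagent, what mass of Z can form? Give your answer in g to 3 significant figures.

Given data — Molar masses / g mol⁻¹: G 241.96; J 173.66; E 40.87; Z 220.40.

n(G) = 1170 / 241.96 = 4.836 mol
n(J) = 2090 / 173.66 = 12.04 mol
n(E) = 467.0 / 40.87 = 11.43 mol
n/ν → G: 4.836, J: 4.013, E: 2.858; E is limiting.
n(Z) = (1/4) × 11.43 = 2.858 mol
mass = 2.858 × 220.40 = 629.9 g

630 g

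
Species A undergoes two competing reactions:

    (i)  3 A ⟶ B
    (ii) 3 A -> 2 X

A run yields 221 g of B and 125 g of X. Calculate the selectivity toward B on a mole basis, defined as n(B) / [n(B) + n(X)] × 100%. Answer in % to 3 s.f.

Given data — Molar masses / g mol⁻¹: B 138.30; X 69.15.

46.9 %

n(B) = 221 / 138.30 = 1.598 mol
n(X) = 125 / 69.15 = 1.808 mol
selectivity = 1.598/(1.598+1.808) × 100 = 46.92 %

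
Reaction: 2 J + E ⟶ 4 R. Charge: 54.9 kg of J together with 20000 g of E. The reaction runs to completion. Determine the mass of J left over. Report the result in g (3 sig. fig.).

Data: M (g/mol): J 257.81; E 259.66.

n(J) = 54.90×1000 / 257.81 = 212.9 mol
n(E) = 20000 / 259.66 = 77.02 mol
n/ν → J: 106.5, E: 77.02; E is limiting.
J consumed = (2/1) × 77.02 = 154.0 mol
J remaining = 212.9 − 154.0 = 58.90 mol
mass = 58.90 × 257.81 = 15190 g

15200 g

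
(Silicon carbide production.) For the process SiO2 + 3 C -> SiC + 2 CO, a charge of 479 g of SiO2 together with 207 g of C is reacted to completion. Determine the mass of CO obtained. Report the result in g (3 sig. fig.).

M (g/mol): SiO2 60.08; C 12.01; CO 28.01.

n(SiO2) = 479.0 / 60.08 = 7.973 mol
n(C) = 207.0 / 12.01 = 17.24 mol
n/ν → SiO2: 7.973, C: 5.747; C is limiting.
n(CO) = (2/3) × 17.24 = 11.49 mol
mass = 11.49 × 28.01 = 321.8 g

322 g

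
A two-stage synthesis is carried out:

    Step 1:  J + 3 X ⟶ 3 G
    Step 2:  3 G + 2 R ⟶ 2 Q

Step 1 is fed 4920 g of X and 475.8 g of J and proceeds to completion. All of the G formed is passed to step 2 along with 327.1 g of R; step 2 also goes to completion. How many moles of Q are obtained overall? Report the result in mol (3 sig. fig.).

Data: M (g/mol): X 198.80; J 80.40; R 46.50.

7.03 mol

Step 1:
n(X) = 4920 / 198.80 = 24.75 mol
n(J) = 475.8 / 80.40 = 5.918 mol
n/ν for X = 24.75/3 = 8.250
n/ν for J = 5.918/1 = 5.918
Smallest n/ν is J → limiting reagent.
n(G) produced = (3/1) × 5.918 = 17.75 mol
Step 2:
n(G) available = 17.75 mol
n(R) = 327.1 / 46.50 = 7.034 mol
n/ν for G = 17.75/3 = 5.917
n/ν for R = 7.034/2 = 3.517
Smallest n/ν is R → limiting reagent.
n(Q) = (2/2) × 7.034 = 7.034 mol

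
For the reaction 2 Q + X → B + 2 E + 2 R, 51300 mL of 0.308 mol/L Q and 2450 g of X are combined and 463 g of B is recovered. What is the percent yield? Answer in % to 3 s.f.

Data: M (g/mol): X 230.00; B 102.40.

57.2 %

n(Q) = 0.308 × 51300/1000 = 15.80 mol
n(X) = 2450 / 230.00 = 10.65 mol
n/ν for Q = 15.80/2 = 7.900
n/ν for X = 10.65/1 = 10.65
Smallest n/ν is Q → limiting reagent.
theoretical n(B) = (1/2) × 15.80 = 7.900 mol → 809.0 g
% yield = 463 / 809.0 × 100 = 57.23 %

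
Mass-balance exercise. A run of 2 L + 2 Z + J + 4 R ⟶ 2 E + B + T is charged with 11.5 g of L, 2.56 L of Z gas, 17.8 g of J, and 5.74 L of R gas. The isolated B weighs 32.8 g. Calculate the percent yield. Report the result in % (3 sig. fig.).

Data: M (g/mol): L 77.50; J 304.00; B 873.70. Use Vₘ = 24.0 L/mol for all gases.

70.4 %

n(L) = 11.50 / 77.50 = 0.1484 mol
n(Z) = 2.560 / 24.0 = 0.1067 mol
n(J) = 17.80 / 304.00 = 0.05855 mol
n(R) = 5.740 / 24.0 = 0.2392 mol
n/ν for L = 0.1484/2 = 0.07420
n/ν for Z = 0.1067/2 = 0.05335
n/ν for J = 0.05855/1 = 0.05855
n/ν for R = 0.2392/4 = 0.05980
Smallest n/ν is Z → limiting reagent.
theoretical n(B) = (1/2) × 0.1067 = 0.05335 mol → 46.61 g
% yield = 32.8 / 46.61 × 100 = 70.37 %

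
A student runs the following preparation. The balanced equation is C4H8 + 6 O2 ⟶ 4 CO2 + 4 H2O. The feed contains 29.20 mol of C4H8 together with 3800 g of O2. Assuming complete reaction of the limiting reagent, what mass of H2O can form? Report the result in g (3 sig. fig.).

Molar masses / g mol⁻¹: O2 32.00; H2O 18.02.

n(C4H8) = 29.20 mol
n(O2) = 3800 / 32.00 = 118.8 mol
n/ν → C4H8: 29.20, O2: 19.80; O2 is limiting.
n(H2O) = (4/6) × 118.8 = 79.20 mol
mass = 79.20 × 18.02 = 1427 g

1430 g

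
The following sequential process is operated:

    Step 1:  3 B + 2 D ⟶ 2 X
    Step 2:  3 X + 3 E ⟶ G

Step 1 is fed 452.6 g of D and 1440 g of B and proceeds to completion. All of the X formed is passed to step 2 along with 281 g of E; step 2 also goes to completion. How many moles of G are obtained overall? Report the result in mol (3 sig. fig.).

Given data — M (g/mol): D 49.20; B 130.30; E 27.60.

Step 1:
n(D) = 452.6 / 49.20 = 9.199 mol
n(B) = 1440 / 130.30 = 11.05 mol
n/ν for D = 9.199/2 = 4.600
n/ν for B = 11.05/3 = 3.683
Smallest n/ν is B → limiting reagent.
n(X) produced = (2/3) × 11.05 = 7.367 mol
Step 2:
n(X) available = 7.367 mol
n(E) = 281.0 / 27.60 = 10.18 mol
n/ν for X = 7.367/3 = 2.456
n/ν for E = 10.18/3 = 3.393
Smallest n/ν is X → limiting reagent.
n(G) = (1/3) × 7.367 = 2.456 mol

2.46 mol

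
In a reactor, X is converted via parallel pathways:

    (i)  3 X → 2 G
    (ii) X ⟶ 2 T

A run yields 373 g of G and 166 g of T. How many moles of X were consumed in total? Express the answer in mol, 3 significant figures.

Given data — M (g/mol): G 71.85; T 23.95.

11.3 mol

n(G) = 373 / 71.85 = 5.191 mol
n(T) = 166 / 23.95 = 6.931 mol
n(X) via (i) = (3/2)×5.191 = 7.787 mol
n(X) via (ii) = (1/2)×6.931 = 3.466 mol
total n(X) = 7.787 + 3.466 = 11.25 mol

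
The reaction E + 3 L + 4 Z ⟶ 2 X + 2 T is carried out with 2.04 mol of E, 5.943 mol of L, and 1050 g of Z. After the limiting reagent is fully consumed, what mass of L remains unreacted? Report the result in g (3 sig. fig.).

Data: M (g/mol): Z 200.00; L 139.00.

279 g

n(E) = 2.040 mol
n(L) = 5.943 mol
n(Z) = 1050 / 200.00 = 5.250 mol
n/ν → E: 2.040, L: 1.981, Z: 1.313; Z is limiting.
L consumed = (3/4) × 5.250 = 3.938 mol
L remaining = 5.943 − 3.938 = 2.005 mol
mass = 2.005 × 139.00 = 278.7 g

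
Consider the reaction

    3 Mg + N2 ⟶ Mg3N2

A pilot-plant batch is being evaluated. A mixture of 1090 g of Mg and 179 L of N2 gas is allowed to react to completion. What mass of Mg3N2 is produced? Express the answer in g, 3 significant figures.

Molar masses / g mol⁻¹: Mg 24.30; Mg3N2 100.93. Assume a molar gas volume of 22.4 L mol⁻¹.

n(Mg) = 1090 / 24.30 = 44.86 mol
n(N2) = 179.0 / 22.4 = 7.991 mol
n/ν for Mg = 44.86/3 = 14.95
n/ν for N2 = 7.991/1 = 7.991
Smallest n/ν is N2 → limiting reagent.
n(Mg3N2) = (1/1) × 7.991 = 7.991 mol
mass = 7.991 × 100.93 = 806.5 g

807 g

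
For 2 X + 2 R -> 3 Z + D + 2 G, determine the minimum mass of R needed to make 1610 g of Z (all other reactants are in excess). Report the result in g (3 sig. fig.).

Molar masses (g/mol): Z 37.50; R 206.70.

n(Z) = 1610 / 37.50 = 42.93 mol
n(R) = (2/3) × 42.93 = 28.62 mol
mass = 28.62 × 206.70 = 5916 g

5920 g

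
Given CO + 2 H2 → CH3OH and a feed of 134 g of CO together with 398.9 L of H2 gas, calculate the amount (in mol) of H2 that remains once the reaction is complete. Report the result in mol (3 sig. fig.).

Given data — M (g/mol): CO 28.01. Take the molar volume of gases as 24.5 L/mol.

n(CO) = 134.0 / 28.01 = 4.784 mol
n(H2) = 398.9 / 24.5 = 16.28 mol
n/ν for CO = 4.784/1 = 4.784
n/ν for H2 = 16.28/2 = 8.140
Smallest n/ν is CO → limiting reagent.
H2 consumed = (2/1) × 4.784 = 9.568 mol
H2 remaining = 16.28 − 9.568 = 6.712 mol

6.71 mol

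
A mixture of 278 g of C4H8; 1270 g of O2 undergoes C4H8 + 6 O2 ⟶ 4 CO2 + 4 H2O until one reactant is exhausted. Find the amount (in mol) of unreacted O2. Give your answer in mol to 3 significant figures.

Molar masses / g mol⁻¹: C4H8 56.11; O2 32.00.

n(C4H8) = 278.0 / 56.11 = 4.955 mol
n(O2) = 1270 / 32.00 = 39.69 mol
n/ν for C4H8 = 4.955/1 = 4.955
n/ν for O2 = 39.69/6 = 6.615
Smallest n/ν is C4H8 → limiting reagent.
O2 consumed = (6/1) × 4.955 = 29.73 mol
O2 remaining = 39.69 − 29.73 = 9.960 mol

9.96 mol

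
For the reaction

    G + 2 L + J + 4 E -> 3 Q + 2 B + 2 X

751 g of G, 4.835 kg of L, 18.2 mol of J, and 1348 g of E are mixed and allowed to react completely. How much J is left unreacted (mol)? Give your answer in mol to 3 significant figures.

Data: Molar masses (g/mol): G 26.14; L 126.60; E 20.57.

n(G) = 751.0 / 26.14 = 28.73 mol
n(L) = 4.835×1000 / 126.60 = 38.19 mol
n(J) = 18.20 mol
n(E) = 1348 / 20.57 = 65.53 mol
n/ν → G: 28.73, L: 19.10, J: 18.20, E: 16.38; E is limiting.
J consumed = (1/4) × 65.53 = 16.38 mol
J remaining = 18.20 − 16.38 = 1.820 mol

1.82 mol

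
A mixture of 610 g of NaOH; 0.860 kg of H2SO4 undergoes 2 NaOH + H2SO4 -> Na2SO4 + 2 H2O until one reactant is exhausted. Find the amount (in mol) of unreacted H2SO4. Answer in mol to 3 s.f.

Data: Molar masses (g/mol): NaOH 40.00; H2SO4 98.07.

1.14 mol

n(NaOH) = 610.0 / 40.00 = 15.25 mol
n(H2SO4) = 0.8600×1000 / 98.07 = 8.769 mol
n/ν for NaOH = 15.25/2 = 7.625
n/ν for H2SO4 = 8.769/1 = 8.769
Smallest n/ν is NaOH → limiting reagent.
H2SO4 consumed = (1/2) × 15.25 = 7.625 mol
H2SO4 remaining = 8.769 − 7.625 = 1.144 mol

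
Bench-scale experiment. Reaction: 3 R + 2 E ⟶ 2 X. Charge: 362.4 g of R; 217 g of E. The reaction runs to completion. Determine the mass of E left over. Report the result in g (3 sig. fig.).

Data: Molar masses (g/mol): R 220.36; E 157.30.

44.5 g

n(R) = 362.4 / 220.36 = 1.645 mol
n(E) = 217.0 / 157.30 = 1.380 mol
n/ν → R: 0.5483, E: 0.6900; R is limiting.
E consumed = (2/3) × 1.645 = 1.097 mol
E remaining = 1.380 − 1.097 = 0.2830 mol
mass = 0.2830 × 157.30 = 44.52 g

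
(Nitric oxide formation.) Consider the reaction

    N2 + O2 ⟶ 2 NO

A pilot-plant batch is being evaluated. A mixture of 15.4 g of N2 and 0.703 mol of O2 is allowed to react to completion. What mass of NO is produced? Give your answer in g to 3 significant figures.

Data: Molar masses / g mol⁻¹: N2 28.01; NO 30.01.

n(N2) = 15.40 / 28.01 = 0.5498 mol
n(O2) = 0.7030 mol
n/ν for N2 = 0.5498/1 = 0.5498
n/ν for O2 = 0.7030/1 = 0.7030
Smallest n/ν is N2 → limiting reagent.
n(NO) = (2/1) × 0.5498 = 1.100 mol
mass = 1.100 × 30.01 = 33.01 g

33.0 g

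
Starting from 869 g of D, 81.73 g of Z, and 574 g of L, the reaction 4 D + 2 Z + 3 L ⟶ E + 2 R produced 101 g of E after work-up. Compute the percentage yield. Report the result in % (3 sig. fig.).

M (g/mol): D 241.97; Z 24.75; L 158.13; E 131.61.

n(D) = 869.0 / 241.97 = 3.591 mol
n(Z) = 81.73 / 24.75 = 3.302 mol
n(L) = 574.0 / 158.13 = 3.630 mol
n/ν → D: 0.8978, Z: 1.651, L: 1.210; D is limiting.
theoretical n(E) = (1/4) × 3.591 = 0.8978 mol → 118.2 g
% yield = 101 / 118.2 × 100 = 85.45 %

85.5 %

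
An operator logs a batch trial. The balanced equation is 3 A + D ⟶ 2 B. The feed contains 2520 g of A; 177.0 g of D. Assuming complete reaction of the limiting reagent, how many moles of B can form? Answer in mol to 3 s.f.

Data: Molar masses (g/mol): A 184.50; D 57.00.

n(A) = 2520 / 184.50 = 13.66 mol
n(D) = 177.0 / 57.00 = 3.105 mol
n/ν for A = 13.66/3 = 4.553
n/ν for D = 3.105/1 = 3.105
Smallest n/ν is D → limiting reagent.
n(B) = (2/1) × 3.105 = 6.210 mol

6.21 mol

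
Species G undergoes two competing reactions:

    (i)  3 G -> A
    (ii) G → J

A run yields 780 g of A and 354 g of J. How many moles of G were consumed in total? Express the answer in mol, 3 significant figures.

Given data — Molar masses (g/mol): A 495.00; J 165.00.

n(A) = 780 / 495.00 = 1.576 mol
n(J) = 354 / 165.00 = 2.145 mol
n(G) via (i) = (3/1)×1.576 = 4.728 mol
n(G) via (ii) = (1/1)×2.145 = 2.145 mol
total n(G) = 4.728 + 2.145 = 6.873 mol

6.87 mol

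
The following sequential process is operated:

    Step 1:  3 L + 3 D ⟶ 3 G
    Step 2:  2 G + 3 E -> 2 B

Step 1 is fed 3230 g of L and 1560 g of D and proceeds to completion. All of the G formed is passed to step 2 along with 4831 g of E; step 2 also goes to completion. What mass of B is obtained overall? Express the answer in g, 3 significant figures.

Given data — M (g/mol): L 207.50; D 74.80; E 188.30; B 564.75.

8790 g

Step 1:
n(L) = 3230 / 207.50 = 15.57 mol
n(D) = 1560 / 74.80 = 20.86 mol
n/ν for L = 15.57/3 = 5.190
n/ν for D = 20.86/3 = 6.953
Smallest n/ν is L → limiting reagent.
n(G) produced = (3/3) × 15.57 = 15.57 mol
Step 2:
n(G) available = 15.57 mol
n(E) = 4831 / 188.30 = 25.66 mol
n/ν for G = 15.57/2 = 7.785
n/ν for E = 25.66/3 = 8.553
Smallest n/ν is G → limiting reagent.
n(B) = (2/2) × 15.57 = 15.57 mol
mass = 15.57 × 564.75 = 8793 g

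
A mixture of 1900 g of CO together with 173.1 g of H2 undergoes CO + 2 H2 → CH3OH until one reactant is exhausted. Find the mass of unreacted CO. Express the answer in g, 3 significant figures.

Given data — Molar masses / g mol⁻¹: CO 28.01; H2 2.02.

n(CO) = 1900 / 28.01 = 67.83 mol
n(H2) = 173.1 / 2.02 = 85.69 mol
n/ν → CO: 67.83, H2: 42.85; H2 is limiting.
CO consumed = (1/2) × 85.69 = 42.85 mol
CO remaining = 67.83 − 42.85 = 24.98 mol
mass = 24.98 × 28.01 = 699.7 g

700 g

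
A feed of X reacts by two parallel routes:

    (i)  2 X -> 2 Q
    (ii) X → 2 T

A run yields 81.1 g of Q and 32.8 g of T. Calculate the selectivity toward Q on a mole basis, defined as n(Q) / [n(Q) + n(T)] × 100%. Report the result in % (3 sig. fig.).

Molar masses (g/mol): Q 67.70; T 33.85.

55.3 %

n(Q) = 81.1 / 67.70 = 1.198 mol
n(T) = 32.8 / 33.85 = 0.9690 mol
selectivity = 1.198/(1.198+0.9690) × 100 = 55.28 %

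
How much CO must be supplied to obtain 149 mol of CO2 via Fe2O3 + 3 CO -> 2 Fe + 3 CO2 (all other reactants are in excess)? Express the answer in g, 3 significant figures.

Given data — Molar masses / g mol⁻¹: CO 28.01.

n(CO2) = 149.0 mol
n(CO) = (3/3) × 149.0 = 149.0 mol
mass = 149.0 × 28.01 = 4173 g

4170 g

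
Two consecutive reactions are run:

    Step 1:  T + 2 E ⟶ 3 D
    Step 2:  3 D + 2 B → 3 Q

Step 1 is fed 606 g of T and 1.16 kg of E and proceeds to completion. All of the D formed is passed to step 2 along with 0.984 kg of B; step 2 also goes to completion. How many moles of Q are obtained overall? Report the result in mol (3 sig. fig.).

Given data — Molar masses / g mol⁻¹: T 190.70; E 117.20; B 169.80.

Step 1:
n(T) = 606.0 / 190.70 = 3.178 mol
n(E) = 1.160×1000 / 117.20 = 9.898 mol
n/ν for T = 3.178/1 = 3.178
n/ν for E = 9.898/2 = 4.949
Smallest n/ν is T → limiting reagent.
n(D) produced = (3/1) × 3.178 = 9.534 mol
Step 2:
n(D) available = 9.534 mol
n(B) = 0.9840×1000 / 169.80 = 5.795 mol
n/ν for D = 9.534/3 = 3.178
n/ν for B = 5.795/2 = 2.898
Smallest n/ν is B → limiting reagent.
n(Q) = (3/2) × 5.795 = 8.693 mol

8.69 mol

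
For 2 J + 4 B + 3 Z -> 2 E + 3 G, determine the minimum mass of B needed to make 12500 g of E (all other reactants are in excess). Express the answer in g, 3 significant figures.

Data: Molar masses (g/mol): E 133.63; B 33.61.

n(E) = 12500 / 133.63 = 93.54 mol
n(B) = (4/2) × 93.54 = 187.1 mol
mass = 187.1 × 33.61 = 6288 g

6290 g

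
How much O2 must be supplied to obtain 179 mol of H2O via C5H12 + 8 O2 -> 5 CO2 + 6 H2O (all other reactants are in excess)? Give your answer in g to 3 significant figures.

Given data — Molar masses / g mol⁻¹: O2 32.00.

7640 g

n(H2O) = 179.0 mol
n(O2) = (8/6) × 179.0 = 238.7 mol
mass = 238.7 × 32.00 = 7638 g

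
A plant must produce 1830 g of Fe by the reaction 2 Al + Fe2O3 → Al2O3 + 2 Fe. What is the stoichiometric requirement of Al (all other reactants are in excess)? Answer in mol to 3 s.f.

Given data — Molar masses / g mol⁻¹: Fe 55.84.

n(Fe) = 1830 / 55.84 = 32.77 mol
n(Al) = (2/2) × 32.77 = 32.77 mol

32.8 mol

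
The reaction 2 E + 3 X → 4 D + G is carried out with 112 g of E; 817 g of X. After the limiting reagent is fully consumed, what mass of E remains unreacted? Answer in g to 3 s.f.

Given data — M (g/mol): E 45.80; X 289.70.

n(E) = 112.0 / 45.80 = 2.445 mol
n(X) = 817.0 / 289.70 = 2.820 mol
n/ν for E = 2.445/2 = 1.223
n/ν for X = 2.820/3 = 0.9400
Smallest n/ν is X → limiting reagent.
E consumed = (2/3) × 2.820 = 1.880 mol
E remaining = 2.445 − 1.880 = 0.5650 mol
mass = 0.5650 × 45.80 = 25.88 g

25.9 g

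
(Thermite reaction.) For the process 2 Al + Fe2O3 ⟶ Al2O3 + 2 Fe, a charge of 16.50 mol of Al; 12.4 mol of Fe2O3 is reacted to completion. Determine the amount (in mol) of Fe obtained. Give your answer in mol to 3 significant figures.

n(Al) = 16.50 mol
n(Fe2O3) = 12.40 mol
n/ν for Al = 16.50/2 = 8.250
n/ν for Fe2O3 = 12.40/1 = 12.40
Smallest n/ν is Al → limiting reagent.
n(Fe) = (2/2) × 16.50 = 16.50 mol

16.5 mol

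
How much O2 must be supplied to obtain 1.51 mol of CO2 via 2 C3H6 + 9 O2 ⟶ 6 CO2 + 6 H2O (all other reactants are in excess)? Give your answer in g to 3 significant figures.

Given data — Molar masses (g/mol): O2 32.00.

72.5 g

n(CO2) = 1.510 mol
n(O2) = (9/6) × 1.510 = 2.265 mol
mass = 2.265 × 32.00 = 72.48 g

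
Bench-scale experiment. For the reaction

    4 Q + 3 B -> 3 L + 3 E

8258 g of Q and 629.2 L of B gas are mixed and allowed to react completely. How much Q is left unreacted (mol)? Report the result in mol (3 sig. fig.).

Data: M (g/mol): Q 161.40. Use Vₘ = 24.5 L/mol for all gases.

n(Q) = 8258 / 161.40 = 51.16 mol
n(B) = 629.2 / 24.5 = 25.68 mol
n/ν → Q: 12.79, B: 8.560; B is limiting.
Q consumed = (4/3) × 25.68 = 34.24 mol
Q remaining = 51.16 − 34.24 = 16.92 mol

16.9 mol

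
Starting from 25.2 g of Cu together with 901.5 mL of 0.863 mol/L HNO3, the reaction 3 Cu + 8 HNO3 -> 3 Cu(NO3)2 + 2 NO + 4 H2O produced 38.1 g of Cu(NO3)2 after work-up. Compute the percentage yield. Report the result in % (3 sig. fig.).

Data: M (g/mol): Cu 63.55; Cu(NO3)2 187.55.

69.6 %

n(Cu) = 25.20 / 63.55 = 0.3965 mol
n(HNO3) = 0.863 × 901.5/1000 = 0.7780 mol
n/ν for Cu = 0.3965/3 = 0.1322
n/ν for HNO3 = 0.7780/8 = 0.09725
Smallest n/ν is HNO3 → limiting reagent.
theoretical n(Cu(NO3)2) = (3/8) × 0.7780 = 0.2918 mol → 54.73 g
% yield = 38.1 / 54.73 × 100 = 69.61 %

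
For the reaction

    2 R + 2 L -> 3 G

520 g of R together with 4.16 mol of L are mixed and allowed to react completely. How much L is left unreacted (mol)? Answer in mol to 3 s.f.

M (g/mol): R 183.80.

n(R) = 520.0 / 183.80 = 2.829 mol
n(L) = 4.160 mol
n/ν for R = 2.829/2 = 1.415
n/ν for L = 4.160/2 = 2.080
Smallest n/ν is R → limiting reagent.
L consumed = (2/2) × 2.829 = 2.829 mol
L remaining = 4.160 − 2.829 = 1.331 mol

1.33 mol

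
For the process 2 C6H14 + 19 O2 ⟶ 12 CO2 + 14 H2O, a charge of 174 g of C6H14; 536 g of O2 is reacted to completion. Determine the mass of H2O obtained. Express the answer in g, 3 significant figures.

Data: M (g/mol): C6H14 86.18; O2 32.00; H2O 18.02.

222 g

n(C6H14) = 174.0 / 86.18 = 2.019 mol
n(O2) = 536.0 / 32.00 = 16.75 mol
n/ν for C6H14 = 2.019/2 = 1.010
n/ν for O2 = 16.75/19 = 0.8816
Smallest n/ν is O2 → limiting reagent.
n(H2O) = (14/19) × 16.75 = 12.34 mol
mass = 12.34 × 18.02 = 222.4 g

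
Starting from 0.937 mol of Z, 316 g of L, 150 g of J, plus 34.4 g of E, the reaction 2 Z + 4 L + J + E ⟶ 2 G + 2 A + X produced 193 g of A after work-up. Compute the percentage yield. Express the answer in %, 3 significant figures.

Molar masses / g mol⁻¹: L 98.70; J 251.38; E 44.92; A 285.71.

72.1 %

n(Z) = 0.9370 mol
n(L) = 316.0 / 98.70 = 3.202 mol
n(J) = 150.0 / 251.38 = 0.5967 mol
n(E) = 34.40 / 44.92 = 0.7658 mol
n/ν for Z = 0.9370/2 = 0.4685
n/ν for L = 3.202/4 = 0.8005
n/ν for J = 0.5967/1 = 0.5967
n/ν for E = 0.7658/1 = 0.7658
Smallest n/ν is Z → limiting reagent.
theoretical n(A) = (2/2) × 0.9370 = 0.9370 mol → 267.7 g
% yield = 193 / 267.7 × 100 = 72.10 %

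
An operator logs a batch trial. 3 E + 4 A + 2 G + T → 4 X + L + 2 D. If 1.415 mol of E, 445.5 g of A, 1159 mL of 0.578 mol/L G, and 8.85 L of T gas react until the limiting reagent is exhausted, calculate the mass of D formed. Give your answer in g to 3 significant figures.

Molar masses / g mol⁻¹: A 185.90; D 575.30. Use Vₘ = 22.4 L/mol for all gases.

385 g

n(E) = 1.415 mol
n(A) = 445.5 / 185.90 = 2.396 mol
n(G) = 0.578 × 1159/1000 = 0.6699 mol
n(T) = 8.850 / 22.4 = 0.3951 mol
n/ν for E = 1.415/3 = 0.4717
n/ν for A = 2.396/4 = 0.5990
n/ν for G = 0.6699/2 = 0.3350
n/ν for T = 0.3951/1 = 0.3951
Smallest n/ν is G → limiting reagent.
n(D) = (2/2) × 0.6699 = 0.6699 mol
mass = 0.6699 × 575.30 = 385.4 g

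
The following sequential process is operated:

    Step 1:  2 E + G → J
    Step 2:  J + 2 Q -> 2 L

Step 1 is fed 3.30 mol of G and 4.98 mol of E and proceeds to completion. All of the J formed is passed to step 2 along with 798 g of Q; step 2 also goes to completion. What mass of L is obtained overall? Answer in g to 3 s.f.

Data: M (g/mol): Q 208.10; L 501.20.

Step 1:
n(G) = 3.300 mol
n(E) = 4.980 mol
n/ν → G: 3.300, E: 2.490; E is limiting.
n(J) produced = (1/2) × 4.980 = 2.490 mol
Step 2:
n(J) available = 2.490 mol
n(Q) = 798.0 / 208.10 = 3.835 mol
n/ν → J: 2.490, Q: 1.918; Q is limiting.
n(L) = (2/2) × 3.835 = 3.835 mol
mass = 3.835 × 501.20 = 1922 g

1920 g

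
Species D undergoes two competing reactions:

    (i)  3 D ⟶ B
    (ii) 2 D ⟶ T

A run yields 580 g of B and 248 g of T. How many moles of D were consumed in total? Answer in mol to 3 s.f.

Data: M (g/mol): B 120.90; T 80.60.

n(B) = 580 / 120.90 = 4.797 mol
n(T) = 248 / 80.60 = 3.077 mol
n(D) via (i) = (3/1)×4.797 = 14.39 mol
n(D) via (ii) = (2/1)×3.077 = 6.154 mol
total n(D) = 14.39 + 6.154 = 20.54 mol

20.5 mol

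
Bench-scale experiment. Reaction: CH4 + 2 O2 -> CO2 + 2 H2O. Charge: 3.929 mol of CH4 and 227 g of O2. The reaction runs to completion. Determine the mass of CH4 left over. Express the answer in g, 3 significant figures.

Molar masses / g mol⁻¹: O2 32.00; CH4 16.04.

6.13 g

n(CH4) = 3.929 mol
n(O2) = 227.0 / 32.00 = 7.094 mol
n/ν for CH4 = 3.929/1 = 3.929
n/ν for O2 = 7.094/2 = 3.547
Smallest n/ν is O2 → limiting reagent.
CH4 consumed = (1/2) × 7.094 = 3.547 mol
CH4 remaining = 3.929 − 3.547 = 0.3820 mol
mass = 0.3820 × 16.04 = 6.127 g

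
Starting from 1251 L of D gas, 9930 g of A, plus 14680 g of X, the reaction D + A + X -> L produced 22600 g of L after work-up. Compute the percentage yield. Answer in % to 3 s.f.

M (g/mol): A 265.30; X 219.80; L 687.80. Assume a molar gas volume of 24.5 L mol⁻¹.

87.8 %

n(D) = 1251 / 24.5 = 51.06 mol
n(A) = 9930 / 265.30 = 37.43 mol
n(X) = 14680 / 219.80 = 66.79 mol
n/ν → D: 51.06, A: 37.43, X: 66.79; A is limiting.
theoretical n(L) = (1/1) × 37.43 = 37.43 mol → 25740 g
% yield = 22600 / 25740 × 100 = 87.80 %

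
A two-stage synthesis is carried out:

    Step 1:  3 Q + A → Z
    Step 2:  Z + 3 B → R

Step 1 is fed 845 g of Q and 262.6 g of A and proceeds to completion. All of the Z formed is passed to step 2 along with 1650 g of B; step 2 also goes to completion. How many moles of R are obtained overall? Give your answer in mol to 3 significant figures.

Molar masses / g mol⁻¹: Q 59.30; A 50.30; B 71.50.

4.75 mol

Step 1:
n(Q) = 845.0 / 59.30 = 14.25 mol
n(A) = 262.6 / 50.30 = 5.221 mol
n/ν for Q = 14.25/3 = 4.750
n/ν for A = 5.221/1 = 5.221
Smallest n/ν is Q → limiting reagent.
n(Z) produced = (1/3) × 14.25 = 4.750 mol
Step 2:
n(Z) available = 4.750 mol
n(B) = 1650 / 71.50 = 23.08 mol
n/ν for Z = 4.750/1 = 4.750
n/ν for B = 23.08/3 = 7.693
Smallest n/ν is Z → limiting reagent.
n(R) = (1/1) × 4.750 = 4.750 mol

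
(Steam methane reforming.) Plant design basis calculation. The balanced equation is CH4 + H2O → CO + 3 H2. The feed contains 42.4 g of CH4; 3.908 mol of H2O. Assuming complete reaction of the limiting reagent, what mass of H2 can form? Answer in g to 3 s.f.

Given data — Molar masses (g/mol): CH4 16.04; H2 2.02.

n(CH4) = 42.40 / 16.04 = 2.643 mol
n(H2O) = 3.908 mol
n/ν for CH4 = 2.643/1 = 2.643
n/ν for H2O = 3.908/1 = 3.908
Smallest n/ν is CH4 → limiting reagent.
n(H2) = (3/1) × 2.643 = 7.929 mol
mass = 7.929 × 2.02 = 16.02 g

16.0 g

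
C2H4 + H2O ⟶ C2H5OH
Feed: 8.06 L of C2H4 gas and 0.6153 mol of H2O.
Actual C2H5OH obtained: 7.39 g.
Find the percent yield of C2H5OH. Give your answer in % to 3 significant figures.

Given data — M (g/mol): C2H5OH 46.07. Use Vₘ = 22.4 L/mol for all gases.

44.6 %

n(C2H4) = 8.060 / 22.4 = 0.3598 mol
n(H2O) = 0.6153 mol
n/ν for C2H4 = 0.3598/1 = 0.3598
n/ν for H2O = 0.6153/1 = 0.6153
Smallest n/ν is C2H4 → limiting reagent.
theoretical n(C2H5OH) = (1/1) × 0.3598 = 0.3598 mol → 16.58 g
% yield = 7.39 / 16.58 × 100 = 44.57 %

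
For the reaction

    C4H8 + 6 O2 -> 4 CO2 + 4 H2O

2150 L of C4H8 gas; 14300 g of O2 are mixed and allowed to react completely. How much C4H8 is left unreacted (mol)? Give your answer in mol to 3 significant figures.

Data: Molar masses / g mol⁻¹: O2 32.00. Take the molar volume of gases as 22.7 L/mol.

n(C4H8) = 2150 / 22.7 = 94.71 mol
n(O2) = 14300 / 32.00 = 446.9 mol
n/ν for C4H8 = 94.71/1 = 94.71
n/ν for O2 = 446.9/6 = 74.48
Smallest n/ν is O2 → limiting reagent.
C4H8 consumed = (1/6) × 446.9 = 74.48 mol
C4H8 remaining = 94.71 − 74.48 = 20.23 mol

20.2 mol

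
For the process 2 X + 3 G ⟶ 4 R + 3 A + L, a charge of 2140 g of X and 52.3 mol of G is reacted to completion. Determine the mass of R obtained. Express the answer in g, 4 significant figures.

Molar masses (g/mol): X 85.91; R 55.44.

2762 g

n(X) = 2140 / 85.91 = 24.91 mol
n(G) = 52.30 mol
n/ν for X = 24.91/2 = 12.46
n/ν for G = 52.30/3 = 17.43
Smallest n/ν is X → limiting reagent.
n(R) = (4/2) × 24.91 = 49.82 mol
mass = 49.82 × 55.44 = 2762 g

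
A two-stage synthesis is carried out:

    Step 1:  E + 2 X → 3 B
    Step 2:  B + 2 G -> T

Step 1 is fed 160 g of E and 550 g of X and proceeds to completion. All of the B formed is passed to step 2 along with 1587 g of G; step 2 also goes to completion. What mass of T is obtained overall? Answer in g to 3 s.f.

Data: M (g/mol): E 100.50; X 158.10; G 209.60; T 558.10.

Step 1:
n(E) = 160.0 / 100.50 = 1.592 mol
n(X) = 550.0 / 158.10 = 3.479 mol
n/ν → E: 1.592, X: 1.740; E is limiting.
n(B) produced = (3/1) × 1.592 = 4.776 mol
Step 2:
n(B) available = 4.776 mol
n(G) = 1587 / 209.60 = 7.572 mol
n/ν → B: 4.776, G: 3.786; G is limiting.
n(T) = (1/2) × 7.572 = 3.786 mol
mass = 3.786 × 558.10 = 2113 g

2110 g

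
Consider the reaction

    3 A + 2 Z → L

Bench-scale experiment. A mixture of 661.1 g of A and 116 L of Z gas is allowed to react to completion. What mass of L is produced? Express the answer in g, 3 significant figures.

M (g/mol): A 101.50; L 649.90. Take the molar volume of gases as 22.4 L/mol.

n(A) = 661.1 / 101.50 = 6.513 mol
n(Z) = 116.0 / 22.4 = 5.179 mol
n/ν for A = 6.513/3 = 2.171
n/ν for Z = 5.179/2 = 2.590
Smallest n/ν is A → limiting reagent.
n(L) = (1/3) × 6.513 = 2.171 mol
mass = 2.171 × 649.90 = 1411 g

1410 g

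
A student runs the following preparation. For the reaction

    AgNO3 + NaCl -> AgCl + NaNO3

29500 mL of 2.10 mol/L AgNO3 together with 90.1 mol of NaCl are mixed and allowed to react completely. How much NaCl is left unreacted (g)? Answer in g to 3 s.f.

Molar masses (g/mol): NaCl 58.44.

1650 g

n(AgNO3) = 2.10 × 29500/1000 = 61.95 mol
n(NaCl) = 90.10 mol
n/ν for AgNO3 = 61.95/1 = 61.95
n/ν for NaCl = 90.10/1 = 90.10
Smallest n/ν is AgNO3 → limiting reagent.
NaCl consumed = (1/1) × 61.95 = 61.95 mol
NaCl remaining = 90.10 − 61.95 = 28.15 mol
mass = 28.15 × 58.44 = 1645 g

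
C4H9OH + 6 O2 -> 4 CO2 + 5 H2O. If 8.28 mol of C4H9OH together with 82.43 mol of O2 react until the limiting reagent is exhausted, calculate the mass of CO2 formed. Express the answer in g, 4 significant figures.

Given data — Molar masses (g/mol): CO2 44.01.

n(C4H9OH) = 8.280 mol
n(O2) = 82.43 mol
n/ν for C4H9OH = 8.280/1 = 8.280
n/ν for O2 = 82.43/6 = 13.74
Smallest n/ν is C4H9OH → limiting reagent.
n(CO2) = (4/1) × 8.280 = 33.12 mol
mass = 33.12 × 44.01 = 1458 g

1458 g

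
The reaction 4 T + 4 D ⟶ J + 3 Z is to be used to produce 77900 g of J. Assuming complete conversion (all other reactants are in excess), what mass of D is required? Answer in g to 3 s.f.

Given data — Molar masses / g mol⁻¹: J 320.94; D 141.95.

138000 g

n(J) = 77900 / 320.94 = 242.7 mol
n(D) = (4/1) × 242.7 = 970.8 mol
mass = 970.8 × 141.95 = 137800 g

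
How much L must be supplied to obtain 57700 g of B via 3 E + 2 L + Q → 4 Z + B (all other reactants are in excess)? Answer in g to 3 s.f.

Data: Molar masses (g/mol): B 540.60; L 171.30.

n(B) = 57700 / 540.60 = 106.7 mol
n(L) = (2/1) × 106.7 = 213.4 mol
mass = 213.4 × 171.30 = 36560 g

36600 g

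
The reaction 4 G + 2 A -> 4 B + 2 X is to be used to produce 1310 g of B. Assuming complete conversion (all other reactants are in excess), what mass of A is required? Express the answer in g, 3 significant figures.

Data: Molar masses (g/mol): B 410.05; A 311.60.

n(B) = 1310 / 410.05 = 3.195 mol
n(A) = (2/4) × 3.195 = 1.598 mol
mass = 1.598 × 311.60 = 497.9 g

498 g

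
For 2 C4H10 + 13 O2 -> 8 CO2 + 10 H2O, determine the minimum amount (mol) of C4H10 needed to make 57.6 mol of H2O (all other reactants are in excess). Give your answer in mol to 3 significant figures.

11.5 mol

n(H2O) = 57.60 mol
n(C4H10) = (2/10) × 57.60 = 11.52 mol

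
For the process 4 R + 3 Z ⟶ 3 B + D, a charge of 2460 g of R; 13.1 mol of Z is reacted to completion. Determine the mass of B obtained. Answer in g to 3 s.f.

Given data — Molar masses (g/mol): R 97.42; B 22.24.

291 g

n(R) = 2460 / 97.42 = 25.25 mol
n(Z) = 13.10 mol
n/ν for R = 25.25/4 = 6.313
n/ν for Z = 13.10/3 = 4.367
Smallest n/ν is Z → limiting reagent.
n(B) = (3/3) × 13.10 = 13.10 mol
mass = 13.10 × 22.24 = 291.3 g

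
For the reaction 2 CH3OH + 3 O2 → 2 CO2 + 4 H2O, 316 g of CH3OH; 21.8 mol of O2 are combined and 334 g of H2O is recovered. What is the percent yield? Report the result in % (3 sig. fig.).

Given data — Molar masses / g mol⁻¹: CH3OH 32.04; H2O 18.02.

n(CH3OH) = 316.0 / 32.04 = 9.863 mol
n(O2) = 21.80 mol
n/ν for CH3OH = 9.863/2 = 4.932
n/ν for O2 = 21.80/3 = 7.267
Smallest n/ν is CH3OH → limiting reagent.
theoretical n(H2O) = (4/2) × 9.863 = 19.73 mol → 355.5 g
% yield = 334 / 355.5 × 100 = 93.95 %

94.0 %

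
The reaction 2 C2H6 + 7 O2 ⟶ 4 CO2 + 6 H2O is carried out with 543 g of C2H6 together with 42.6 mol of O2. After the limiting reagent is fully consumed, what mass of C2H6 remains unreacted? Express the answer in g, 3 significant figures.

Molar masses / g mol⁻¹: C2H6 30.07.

177 g

n(C2H6) = 543.0 / 30.07 = 18.06 mol
n(O2) = 42.60 mol
n/ν for C2H6 = 18.06/2 = 9.030
n/ν for O2 = 42.60/7 = 6.086
Smallest n/ν is O2 → limiting reagent.
C2H6 consumed = (2/7) × 42.60 = 12.17 mol
C2H6 remaining = 18.06 − 12.17 = 5.890 mol
mass = 5.890 × 30.07 = 177.1 g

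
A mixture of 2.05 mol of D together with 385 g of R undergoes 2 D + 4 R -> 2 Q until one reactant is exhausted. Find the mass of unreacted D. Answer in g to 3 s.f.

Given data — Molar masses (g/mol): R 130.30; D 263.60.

151 g

n(D) = 2.050 mol
n(R) = 385.0 / 130.30 = 2.955 mol
n/ν for D = 2.050/2 = 1.025
n/ν for R = 2.955/4 = 0.7388
Smallest n/ν is R → limiting reagent.
D consumed = (2/4) × 2.955 = 1.478 mol
D remaining = 2.050 − 1.478 = 0.5720 mol
mass = 0.5720 × 263.60 = 150.8 g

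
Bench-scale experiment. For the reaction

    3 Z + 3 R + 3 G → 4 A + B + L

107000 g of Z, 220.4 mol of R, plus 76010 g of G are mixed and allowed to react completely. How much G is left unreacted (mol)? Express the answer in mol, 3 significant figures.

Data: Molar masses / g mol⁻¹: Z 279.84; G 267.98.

63.2 mol

n(Z) = 107000 / 279.84 = 382.4 mol
n(R) = 220.4 mol
n(G) = 76010 / 267.98 = 283.6 mol
n/ν → Z: 127.5, R: 73.47, G: 94.53; R is limiting.
G consumed = (3/3) × 220.4 = 220.4 mol
G remaining = 283.6 − 220.4 = 63.20 mol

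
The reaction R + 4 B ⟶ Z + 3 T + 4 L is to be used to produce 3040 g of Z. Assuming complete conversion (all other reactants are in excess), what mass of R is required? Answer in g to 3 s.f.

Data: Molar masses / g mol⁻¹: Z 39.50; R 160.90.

n(Z) = 3040 / 39.50 = 76.96 mol
n(R) = (1/1) × 76.96 = 76.96 mol
mass = 76.96 × 160.90 = 12380 g

12400 g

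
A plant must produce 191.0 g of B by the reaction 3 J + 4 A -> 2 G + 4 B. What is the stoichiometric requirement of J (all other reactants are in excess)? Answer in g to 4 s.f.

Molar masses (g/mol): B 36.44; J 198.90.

n(B) = 191.0 / 36.44 = 5.241 mol
n(J) = (3/4) × 5.241 = 3.931 mol
mass = 3.931 × 198.90 = 781.9 g

781.9 g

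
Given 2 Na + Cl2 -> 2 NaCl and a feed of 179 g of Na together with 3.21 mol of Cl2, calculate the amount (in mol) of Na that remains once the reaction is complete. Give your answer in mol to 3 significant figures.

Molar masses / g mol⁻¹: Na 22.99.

n(Na) = 179.0 / 22.99 = 7.786 mol
n(Cl2) = 3.210 mol
n/ν for Na = 7.786/2 = 3.893
n/ν for Cl2 = 3.210/1 = 3.210
Smallest n/ν is Cl2 → limiting reagent.
Na consumed = (2/1) × 3.210 = 6.420 mol
Na remaining = 7.786 − 6.420 = 1.366 mol

1.37 mol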